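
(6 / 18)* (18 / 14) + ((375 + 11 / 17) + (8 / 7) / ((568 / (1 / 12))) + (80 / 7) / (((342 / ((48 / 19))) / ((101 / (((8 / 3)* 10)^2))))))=68826073591 / 183005340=376.09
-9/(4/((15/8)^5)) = -6834375/131072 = -52.14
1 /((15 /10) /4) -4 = -4 /3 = -1.33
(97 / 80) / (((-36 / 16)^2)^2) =1552 / 32805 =0.05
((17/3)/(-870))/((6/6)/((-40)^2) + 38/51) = -46240/5294037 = -0.01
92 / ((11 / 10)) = 920 / 11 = 83.64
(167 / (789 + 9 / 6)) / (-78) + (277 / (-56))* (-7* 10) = 346.25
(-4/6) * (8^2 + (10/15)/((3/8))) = -1184/27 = -43.85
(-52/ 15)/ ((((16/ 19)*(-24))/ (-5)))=-247/ 288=-0.86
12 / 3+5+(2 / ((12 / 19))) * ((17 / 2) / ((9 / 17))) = 6463 / 108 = 59.84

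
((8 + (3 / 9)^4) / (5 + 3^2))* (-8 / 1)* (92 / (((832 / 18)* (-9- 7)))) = 14927 / 26208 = 0.57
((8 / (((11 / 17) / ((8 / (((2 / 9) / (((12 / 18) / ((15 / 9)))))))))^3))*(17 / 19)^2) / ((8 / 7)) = 3709711498752 / 60061375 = 61765.34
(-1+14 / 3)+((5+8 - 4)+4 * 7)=122 / 3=40.67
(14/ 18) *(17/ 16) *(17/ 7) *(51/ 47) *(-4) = -4913/ 564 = -8.71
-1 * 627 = -627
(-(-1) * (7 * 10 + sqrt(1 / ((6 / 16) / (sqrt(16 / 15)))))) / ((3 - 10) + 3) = -35 / 2 - sqrt(2) * 3^(1 / 4) * 5^(3 / 4) / 15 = -17.91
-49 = -49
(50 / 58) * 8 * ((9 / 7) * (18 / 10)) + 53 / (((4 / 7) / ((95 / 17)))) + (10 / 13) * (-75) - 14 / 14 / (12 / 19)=63928937 / 134589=474.99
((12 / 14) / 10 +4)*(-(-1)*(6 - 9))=-429 / 35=-12.26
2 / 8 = 1 / 4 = 0.25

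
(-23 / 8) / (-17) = 23 / 136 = 0.17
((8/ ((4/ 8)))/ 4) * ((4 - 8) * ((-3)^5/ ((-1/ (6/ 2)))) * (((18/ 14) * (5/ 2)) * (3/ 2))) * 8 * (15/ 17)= -47239200/ 119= -396968.07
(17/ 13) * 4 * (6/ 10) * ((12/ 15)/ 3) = 272/ 325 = 0.84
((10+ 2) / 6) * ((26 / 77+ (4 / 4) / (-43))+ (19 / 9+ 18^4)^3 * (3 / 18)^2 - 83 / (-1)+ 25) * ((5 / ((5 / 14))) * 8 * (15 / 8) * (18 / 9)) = 27924343494339311944730 / 1034451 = 26994360771403683.64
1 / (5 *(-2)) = -1 / 10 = -0.10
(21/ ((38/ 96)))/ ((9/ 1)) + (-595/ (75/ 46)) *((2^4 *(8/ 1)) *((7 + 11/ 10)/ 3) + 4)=-181794088/ 1425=-127574.80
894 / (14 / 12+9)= 5364 / 61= 87.93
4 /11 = 0.36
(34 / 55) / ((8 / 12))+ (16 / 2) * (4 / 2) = 931 / 55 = 16.93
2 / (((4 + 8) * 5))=1 / 30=0.03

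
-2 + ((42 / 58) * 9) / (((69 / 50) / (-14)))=-45434 / 667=-68.12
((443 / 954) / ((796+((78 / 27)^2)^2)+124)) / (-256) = -322947 / 176196653056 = -0.00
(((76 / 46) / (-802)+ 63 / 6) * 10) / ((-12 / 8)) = -1936450 / 27669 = -69.99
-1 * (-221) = 221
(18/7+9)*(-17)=-196.71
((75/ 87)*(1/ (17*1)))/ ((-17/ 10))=-250/ 8381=-0.03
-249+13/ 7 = -1730/ 7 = -247.14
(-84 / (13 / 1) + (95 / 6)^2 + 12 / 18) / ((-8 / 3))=-114613 / 1248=-91.84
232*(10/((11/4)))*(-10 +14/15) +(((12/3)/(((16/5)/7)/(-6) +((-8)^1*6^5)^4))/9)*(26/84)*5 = -595363758027130649095289353/77835810784163093544564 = -7648.97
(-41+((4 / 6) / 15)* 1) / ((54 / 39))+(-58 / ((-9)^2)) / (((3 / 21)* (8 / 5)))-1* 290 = -522793 / 1620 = -322.71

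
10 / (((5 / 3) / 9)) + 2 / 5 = 272 / 5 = 54.40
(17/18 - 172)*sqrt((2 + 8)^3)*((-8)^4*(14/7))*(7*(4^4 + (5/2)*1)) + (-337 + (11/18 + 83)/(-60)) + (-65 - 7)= -80183630693.53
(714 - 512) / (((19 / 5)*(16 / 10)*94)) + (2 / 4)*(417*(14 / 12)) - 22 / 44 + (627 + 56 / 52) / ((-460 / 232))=-6841489 / 92872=-73.67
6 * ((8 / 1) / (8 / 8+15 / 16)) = 768 / 31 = 24.77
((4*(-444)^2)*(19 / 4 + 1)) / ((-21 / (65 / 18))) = -16373240 / 21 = -779678.10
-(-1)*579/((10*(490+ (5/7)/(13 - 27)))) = 9457/80025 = 0.12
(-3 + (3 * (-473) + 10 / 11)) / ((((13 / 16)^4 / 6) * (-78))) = 1024458752 / 4084223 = 250.83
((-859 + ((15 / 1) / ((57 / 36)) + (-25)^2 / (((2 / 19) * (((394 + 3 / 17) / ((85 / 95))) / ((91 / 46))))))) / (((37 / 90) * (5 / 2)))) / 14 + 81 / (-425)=-36990117221121 / 644673390550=-57.38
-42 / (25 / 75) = -126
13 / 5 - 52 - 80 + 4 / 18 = -5813 / 45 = -129.18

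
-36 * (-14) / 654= 84 / 109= 0.77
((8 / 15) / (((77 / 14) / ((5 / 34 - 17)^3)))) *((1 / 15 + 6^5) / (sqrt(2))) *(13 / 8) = -31696838211129 *sqrt(2) / 10808600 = -4147262.22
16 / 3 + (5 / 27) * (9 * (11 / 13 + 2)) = 131 / 13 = 10.08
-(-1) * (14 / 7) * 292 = 584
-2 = -2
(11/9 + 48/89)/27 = 1411/21627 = 0.07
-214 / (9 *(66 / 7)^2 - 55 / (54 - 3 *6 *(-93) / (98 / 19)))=-194504814 / 727062941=-0.27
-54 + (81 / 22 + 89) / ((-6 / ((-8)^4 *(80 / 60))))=-84415.05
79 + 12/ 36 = 238/ 3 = 79.33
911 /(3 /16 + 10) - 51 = 6263 /163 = 38.42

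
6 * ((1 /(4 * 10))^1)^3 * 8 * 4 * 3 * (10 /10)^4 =9 /1000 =0.01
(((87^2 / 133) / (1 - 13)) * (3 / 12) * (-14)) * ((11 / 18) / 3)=9251 / 2736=3.38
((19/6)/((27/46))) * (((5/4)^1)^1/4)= 2185/1296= 1.69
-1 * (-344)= 344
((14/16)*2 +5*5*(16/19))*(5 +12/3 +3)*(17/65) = 88383/1235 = 71.57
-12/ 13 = -0.92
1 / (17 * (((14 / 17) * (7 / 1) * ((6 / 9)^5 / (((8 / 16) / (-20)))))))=-243 / 125440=-0.00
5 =5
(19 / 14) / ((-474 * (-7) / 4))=19 / 11613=0.00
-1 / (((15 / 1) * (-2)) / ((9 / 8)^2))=27 / 640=0.04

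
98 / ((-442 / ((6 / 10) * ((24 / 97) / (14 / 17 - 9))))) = 3528 / 876395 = 0.00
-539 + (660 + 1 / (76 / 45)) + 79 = 15245 / 76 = 200.59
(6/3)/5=2/5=0.40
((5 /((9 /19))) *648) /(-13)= -6840 /13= -526.15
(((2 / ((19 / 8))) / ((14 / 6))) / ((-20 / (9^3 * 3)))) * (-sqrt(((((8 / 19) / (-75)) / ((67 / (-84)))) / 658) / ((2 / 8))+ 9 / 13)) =26244 * sqrt(10471411673021) / 2586194975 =32.84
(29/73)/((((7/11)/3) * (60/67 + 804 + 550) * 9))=21373/139162674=0.00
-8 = -8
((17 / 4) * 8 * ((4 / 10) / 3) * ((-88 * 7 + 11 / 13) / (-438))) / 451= 24718 / 1750905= 0.01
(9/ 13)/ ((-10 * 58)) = -9/ 7540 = -0.00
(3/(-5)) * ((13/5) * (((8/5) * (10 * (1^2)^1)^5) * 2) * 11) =-5491200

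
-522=-522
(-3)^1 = -3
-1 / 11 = -0.09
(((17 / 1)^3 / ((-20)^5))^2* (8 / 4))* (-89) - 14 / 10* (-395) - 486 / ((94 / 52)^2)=4572365174529797031 / 11310080000000000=404.27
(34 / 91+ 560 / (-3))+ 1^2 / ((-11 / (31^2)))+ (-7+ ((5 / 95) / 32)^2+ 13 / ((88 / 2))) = -311229267781 / 1110100992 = -280.36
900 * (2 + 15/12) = 2925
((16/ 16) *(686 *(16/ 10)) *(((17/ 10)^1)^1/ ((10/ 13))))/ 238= 1274/ 125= 10.19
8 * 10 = 80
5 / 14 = 0.36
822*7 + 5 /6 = 34529 /6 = 5754.83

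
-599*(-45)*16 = 431280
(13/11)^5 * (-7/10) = -2599051/1610510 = -1.61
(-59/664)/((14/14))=-59/664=-0.09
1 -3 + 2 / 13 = -24 / 13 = -1.85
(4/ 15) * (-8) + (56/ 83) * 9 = 4904/ 1245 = 3.94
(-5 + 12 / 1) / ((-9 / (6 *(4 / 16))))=-7 / 6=-1.17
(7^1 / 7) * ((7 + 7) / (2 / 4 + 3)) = 4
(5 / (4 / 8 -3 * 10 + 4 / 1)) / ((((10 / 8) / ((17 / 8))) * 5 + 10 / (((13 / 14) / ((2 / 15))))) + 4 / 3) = -65 / 1893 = -0.03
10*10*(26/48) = 325/6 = 54.17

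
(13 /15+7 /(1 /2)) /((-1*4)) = -223 /60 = -3.72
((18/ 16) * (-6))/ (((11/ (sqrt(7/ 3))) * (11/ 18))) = -81 * sqrt(21)/ 242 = -1.53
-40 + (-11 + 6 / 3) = -49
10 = 10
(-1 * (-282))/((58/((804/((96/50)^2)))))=1060.41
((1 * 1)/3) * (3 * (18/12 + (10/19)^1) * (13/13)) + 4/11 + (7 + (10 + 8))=11449/418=27.39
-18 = -18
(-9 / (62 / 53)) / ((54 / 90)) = -795 / 62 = -12.82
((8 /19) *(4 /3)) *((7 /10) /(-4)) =-28 /285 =-0.10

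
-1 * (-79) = 79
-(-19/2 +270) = -521/2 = -260.50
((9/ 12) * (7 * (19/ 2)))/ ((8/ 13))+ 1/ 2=5219/ 64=81.55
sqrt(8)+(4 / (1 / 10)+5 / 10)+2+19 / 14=2 * sqrt(2)+307 / 7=46.69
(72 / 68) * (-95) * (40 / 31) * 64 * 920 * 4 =-16109568000 / 527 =-30568440.23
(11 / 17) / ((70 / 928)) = 5104 / 595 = 8.58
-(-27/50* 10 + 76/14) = -1/35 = -0.03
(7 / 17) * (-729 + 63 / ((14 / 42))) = -222.35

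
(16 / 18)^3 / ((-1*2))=-256 / 729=-0.35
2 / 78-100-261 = -14078 / 39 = -360.97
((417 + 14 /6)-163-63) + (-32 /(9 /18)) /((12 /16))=108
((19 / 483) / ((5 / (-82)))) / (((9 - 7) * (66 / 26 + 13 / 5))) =-10127 / 161322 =-0.06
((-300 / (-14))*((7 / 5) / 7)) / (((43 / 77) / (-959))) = -316470 / 43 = -7359.77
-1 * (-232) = 232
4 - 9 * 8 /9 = -4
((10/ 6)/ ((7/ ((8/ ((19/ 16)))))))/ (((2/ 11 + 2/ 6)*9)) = 7040/ 20349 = 0.35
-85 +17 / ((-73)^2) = -452948 / 5329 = -85.00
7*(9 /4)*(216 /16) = 1701 /8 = 212.62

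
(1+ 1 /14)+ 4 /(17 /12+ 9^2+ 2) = 15867 /14182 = 1.12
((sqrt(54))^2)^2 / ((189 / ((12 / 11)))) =1296 / 77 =16.83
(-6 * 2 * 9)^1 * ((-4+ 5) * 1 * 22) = -2376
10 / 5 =2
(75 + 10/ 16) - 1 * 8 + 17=677/ 8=84.62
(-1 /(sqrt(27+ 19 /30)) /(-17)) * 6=6 * sqrt(24870) /14093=0.07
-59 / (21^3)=-59 / 9261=-0.01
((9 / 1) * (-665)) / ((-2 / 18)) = 53865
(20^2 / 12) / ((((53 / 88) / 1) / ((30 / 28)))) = 59.30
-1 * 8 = -8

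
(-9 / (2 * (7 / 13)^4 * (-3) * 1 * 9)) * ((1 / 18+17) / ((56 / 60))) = 43841135 / 1210104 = 36.23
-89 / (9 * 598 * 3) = -0.01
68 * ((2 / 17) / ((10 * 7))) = 4 / 35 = 0.11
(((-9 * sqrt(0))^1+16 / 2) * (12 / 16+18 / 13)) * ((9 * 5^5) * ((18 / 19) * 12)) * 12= 16183800000 / 247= 65521457.49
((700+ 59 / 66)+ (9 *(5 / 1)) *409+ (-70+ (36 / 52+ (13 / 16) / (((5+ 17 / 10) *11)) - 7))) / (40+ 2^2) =4375741715 / 10117536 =432.49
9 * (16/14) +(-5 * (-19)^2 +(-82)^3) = -3872139/7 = -553162.71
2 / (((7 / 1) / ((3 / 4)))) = 3 / 14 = 0.21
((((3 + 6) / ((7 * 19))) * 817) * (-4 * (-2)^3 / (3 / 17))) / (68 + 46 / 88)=146.30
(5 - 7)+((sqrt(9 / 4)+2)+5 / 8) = 17 / 8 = 2.12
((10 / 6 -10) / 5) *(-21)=35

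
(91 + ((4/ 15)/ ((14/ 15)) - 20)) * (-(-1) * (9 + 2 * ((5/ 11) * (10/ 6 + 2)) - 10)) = 499/ 3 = 166.33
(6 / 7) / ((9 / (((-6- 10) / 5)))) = -32 / 105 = -0.30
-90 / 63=-10 / 7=-1.43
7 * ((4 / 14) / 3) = 2 / 3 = 0.67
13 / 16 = 0.81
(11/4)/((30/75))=55/8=6.88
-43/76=-0.57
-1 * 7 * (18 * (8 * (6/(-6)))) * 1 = 1008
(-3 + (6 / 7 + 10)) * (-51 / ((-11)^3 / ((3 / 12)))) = 255 / 3388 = 0.08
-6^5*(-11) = 85536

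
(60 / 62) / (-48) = -5 / 248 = -0.02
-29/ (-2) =29/ 2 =14.50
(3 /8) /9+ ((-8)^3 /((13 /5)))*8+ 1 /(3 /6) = -490883 /312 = -1573.34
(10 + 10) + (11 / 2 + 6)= 63 / 2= 31.50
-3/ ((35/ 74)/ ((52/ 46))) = -5772/ 805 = -7.17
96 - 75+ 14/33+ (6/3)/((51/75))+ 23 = 26572/561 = 47.37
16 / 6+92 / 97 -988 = -286456 / 291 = -984.38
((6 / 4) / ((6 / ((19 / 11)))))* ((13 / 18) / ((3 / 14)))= 1729 / 1188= 1.46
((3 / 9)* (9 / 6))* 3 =3 / 2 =1.50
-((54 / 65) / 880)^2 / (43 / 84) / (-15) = 5103 / 43965350000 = 0.00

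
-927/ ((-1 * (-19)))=-927/ 19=-48.79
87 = 87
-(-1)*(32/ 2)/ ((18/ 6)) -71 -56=-365/ 3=-121.67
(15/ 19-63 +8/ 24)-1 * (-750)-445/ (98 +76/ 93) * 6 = 34630570/ 52383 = 661.10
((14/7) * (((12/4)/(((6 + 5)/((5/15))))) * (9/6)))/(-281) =-0.00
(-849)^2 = 720801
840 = 840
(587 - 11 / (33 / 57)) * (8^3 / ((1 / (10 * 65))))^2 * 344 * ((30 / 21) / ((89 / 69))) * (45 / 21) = 51360314761304288.01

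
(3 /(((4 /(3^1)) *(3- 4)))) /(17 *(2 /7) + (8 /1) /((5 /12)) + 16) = -315 /5608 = -0.06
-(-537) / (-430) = -537 / 430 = -1.25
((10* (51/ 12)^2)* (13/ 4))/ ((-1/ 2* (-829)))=18785/ 13264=1.42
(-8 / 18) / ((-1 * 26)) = 2 / 117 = 0.02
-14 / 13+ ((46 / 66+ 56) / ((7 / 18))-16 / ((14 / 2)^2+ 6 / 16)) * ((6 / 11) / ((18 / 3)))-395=-1665157803 / 4349345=-382.85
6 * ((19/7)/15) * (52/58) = 0.97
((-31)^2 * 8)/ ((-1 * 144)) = -961/ 18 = -53.39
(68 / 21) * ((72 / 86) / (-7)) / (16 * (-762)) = 17 / 535178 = 0.00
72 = 72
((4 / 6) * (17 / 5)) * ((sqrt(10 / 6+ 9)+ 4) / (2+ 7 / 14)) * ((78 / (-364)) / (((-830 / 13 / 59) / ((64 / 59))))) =56576 * sqrt(6) / 217875+ 56576 / 72625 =1.42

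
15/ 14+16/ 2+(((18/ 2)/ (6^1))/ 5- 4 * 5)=-372/ 35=-10.63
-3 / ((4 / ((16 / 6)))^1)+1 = -1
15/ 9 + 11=38/ 3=12.67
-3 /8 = -0.38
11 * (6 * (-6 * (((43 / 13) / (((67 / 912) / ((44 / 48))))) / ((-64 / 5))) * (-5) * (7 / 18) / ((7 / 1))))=-2471425 / 6968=-354.68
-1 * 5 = -5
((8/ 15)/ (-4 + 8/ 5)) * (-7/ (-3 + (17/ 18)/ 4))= -112/ 199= -0.56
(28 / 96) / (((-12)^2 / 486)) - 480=-30657 / 64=-479.02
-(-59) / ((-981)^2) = 0.00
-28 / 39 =-0.72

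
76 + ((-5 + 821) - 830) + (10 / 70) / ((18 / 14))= 559 / 9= 62.11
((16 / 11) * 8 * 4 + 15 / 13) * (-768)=-5238528 / 143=-36633.06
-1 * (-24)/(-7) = -24/7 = -3.43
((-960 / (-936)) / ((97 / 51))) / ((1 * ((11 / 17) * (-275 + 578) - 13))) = 0.00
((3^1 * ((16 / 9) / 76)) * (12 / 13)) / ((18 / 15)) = 40 / 741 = 0.05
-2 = -2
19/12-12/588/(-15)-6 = -4327/980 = -4.42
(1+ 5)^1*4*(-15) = -360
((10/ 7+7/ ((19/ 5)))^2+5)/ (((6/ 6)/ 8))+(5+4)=2380561/ 17689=134.58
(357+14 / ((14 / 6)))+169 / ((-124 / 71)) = 33013 / 124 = 266.23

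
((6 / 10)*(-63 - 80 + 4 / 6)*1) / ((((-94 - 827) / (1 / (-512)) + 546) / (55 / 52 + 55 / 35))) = -1769 / 3719560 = -0.00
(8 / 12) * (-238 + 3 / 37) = -17606 / 111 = -158.61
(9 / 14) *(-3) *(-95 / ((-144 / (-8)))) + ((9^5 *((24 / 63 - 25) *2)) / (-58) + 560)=41167429 / 812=50698.80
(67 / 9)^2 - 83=-27.58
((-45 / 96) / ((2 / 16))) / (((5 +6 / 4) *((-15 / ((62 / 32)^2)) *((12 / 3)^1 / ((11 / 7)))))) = 10571 / 186368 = 0.06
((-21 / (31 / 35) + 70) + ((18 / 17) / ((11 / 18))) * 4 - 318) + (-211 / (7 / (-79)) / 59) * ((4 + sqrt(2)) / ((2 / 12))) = 100014 * sqrt(2) / 413 + 1685200607 / 2394161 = 1046.35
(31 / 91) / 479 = 31 / 43589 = 0.00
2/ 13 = 0.15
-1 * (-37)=37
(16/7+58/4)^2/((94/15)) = 17625/392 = 44.96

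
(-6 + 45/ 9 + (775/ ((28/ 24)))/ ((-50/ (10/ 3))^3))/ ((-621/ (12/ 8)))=377/ 130410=0.00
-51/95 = -0.54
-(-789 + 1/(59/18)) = 46533/59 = 788.69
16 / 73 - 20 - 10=-2174 / 73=-29.78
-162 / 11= -14.73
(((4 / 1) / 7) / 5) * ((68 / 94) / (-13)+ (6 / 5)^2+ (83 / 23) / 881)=1718996892 / 10833106375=0.16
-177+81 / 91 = -16026 / 91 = -176.11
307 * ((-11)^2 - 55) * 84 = 1702008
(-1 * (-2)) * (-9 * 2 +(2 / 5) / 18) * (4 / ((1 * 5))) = -6472 / 225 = -28.76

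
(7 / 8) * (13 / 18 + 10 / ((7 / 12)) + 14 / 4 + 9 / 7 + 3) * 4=89.78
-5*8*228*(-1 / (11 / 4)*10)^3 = 583680000 / 1331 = 438527.42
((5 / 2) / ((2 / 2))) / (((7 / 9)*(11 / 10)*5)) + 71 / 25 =6592 / 1925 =3.42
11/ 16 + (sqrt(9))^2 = 155/ 16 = 9.69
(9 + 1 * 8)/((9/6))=34/3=11.33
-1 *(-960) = 960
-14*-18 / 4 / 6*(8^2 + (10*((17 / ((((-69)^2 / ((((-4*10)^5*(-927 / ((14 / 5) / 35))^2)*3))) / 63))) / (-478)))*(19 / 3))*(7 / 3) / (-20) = -952042005810049560952 / 632155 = -1506026221116734.92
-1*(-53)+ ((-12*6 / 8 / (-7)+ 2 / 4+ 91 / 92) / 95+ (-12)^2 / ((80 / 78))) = 11833999 / 61180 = 193.43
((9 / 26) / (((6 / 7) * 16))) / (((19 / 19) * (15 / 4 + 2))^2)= 21 / 27508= 0.00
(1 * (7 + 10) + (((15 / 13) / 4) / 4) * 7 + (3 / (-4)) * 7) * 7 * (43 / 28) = 109607 / 832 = 131.74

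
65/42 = 1.55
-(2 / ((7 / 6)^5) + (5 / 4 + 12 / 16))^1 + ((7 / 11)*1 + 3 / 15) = -1931008 / 924385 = -2.09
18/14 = 9/7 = 1.29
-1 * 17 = -17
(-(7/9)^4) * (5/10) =-2401/13122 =-0.18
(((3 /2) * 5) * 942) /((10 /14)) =9891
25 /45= 5 /9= 0.56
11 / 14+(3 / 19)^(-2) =5153 / 126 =40.90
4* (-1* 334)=-1336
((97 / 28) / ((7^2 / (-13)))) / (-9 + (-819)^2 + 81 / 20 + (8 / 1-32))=-6305 / 4601221863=-0.00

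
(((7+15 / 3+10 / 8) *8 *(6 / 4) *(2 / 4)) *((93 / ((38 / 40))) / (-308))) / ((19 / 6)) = -221805 / 27797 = -7.98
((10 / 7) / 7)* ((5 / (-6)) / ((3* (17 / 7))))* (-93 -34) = 3175 / 1071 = 2.96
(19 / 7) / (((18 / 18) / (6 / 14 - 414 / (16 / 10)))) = -137427 / 196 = -701.16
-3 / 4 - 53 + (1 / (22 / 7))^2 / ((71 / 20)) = -1846085 / 34364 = -53.72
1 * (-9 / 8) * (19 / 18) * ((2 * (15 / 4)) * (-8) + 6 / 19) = 567 / 8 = 70.88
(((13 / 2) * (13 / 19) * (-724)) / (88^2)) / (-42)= 30589 / 3089856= 0.01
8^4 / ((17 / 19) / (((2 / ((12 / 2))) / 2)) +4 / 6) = 29184 / 43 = 678.70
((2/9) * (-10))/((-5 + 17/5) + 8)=-25/72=-0.35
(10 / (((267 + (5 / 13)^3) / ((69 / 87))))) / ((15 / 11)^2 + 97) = 30571255 / 101766691076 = 0.00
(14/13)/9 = 14/117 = 0.12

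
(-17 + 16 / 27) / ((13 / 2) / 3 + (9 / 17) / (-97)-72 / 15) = 7305070 / 1174869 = 6.22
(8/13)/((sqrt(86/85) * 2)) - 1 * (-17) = 2 * sqrt(7310)/559 + 17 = 17.31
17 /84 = 0.20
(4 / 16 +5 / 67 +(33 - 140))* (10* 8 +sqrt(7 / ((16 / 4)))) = -571780 / 67 - 28589* sqrt(7) / 536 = -8675.15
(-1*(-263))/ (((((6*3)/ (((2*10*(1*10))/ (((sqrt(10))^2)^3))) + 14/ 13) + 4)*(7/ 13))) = 44447/ 8652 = 5.14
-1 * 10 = -10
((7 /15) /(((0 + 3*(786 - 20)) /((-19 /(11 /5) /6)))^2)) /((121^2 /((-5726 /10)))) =-7234801 /1010368772824752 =-0.00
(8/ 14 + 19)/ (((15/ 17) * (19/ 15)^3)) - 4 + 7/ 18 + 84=78907261/ 864234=91.30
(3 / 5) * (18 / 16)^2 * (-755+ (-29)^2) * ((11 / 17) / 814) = 10449 / 201280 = 0.05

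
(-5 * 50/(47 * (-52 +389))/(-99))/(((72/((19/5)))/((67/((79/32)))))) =254600/1114891371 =0.00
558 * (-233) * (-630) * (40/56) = 58506300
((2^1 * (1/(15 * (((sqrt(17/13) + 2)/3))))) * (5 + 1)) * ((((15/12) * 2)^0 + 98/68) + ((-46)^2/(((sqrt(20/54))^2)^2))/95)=2076191364/7065625 - 79853514 * sqrt(221)/7065625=125.83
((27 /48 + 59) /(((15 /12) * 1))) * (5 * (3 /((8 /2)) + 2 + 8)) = 40979 /16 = 2561.19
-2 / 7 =-0.29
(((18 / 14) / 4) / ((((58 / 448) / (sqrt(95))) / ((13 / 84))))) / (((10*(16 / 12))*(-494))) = -9*sqrt(95) / 154280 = -0.00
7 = 7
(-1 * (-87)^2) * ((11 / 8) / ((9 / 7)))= -64757 / 8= -8094.62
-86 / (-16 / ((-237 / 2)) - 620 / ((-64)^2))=20871168 / 3967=5261.20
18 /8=9 /4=2.25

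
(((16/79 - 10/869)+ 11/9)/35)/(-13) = -0.00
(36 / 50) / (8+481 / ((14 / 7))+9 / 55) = 396 / 136765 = 0.00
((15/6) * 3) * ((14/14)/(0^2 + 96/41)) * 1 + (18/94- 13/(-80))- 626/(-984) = 7757257/1849920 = 4.19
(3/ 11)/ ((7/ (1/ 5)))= 3/ 385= 0.01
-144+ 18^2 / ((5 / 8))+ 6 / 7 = 375.26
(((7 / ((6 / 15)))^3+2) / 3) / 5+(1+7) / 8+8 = 14657 / 40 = 366.42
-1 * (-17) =17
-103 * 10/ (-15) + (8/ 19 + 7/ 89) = 350881/ 5073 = 69.17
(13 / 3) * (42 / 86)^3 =40131 / 79507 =0.50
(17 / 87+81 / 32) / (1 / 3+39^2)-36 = -152466521 / 4235392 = -36.00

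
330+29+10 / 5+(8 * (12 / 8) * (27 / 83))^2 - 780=-2781515 / 6889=-403.76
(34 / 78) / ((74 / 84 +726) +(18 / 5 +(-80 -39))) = 1190 / 1669343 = 0.00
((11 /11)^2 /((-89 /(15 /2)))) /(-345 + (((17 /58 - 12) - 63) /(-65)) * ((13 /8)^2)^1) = 139200 /564871519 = 0.00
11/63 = 0.17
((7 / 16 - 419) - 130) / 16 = -8777 / 256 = -34.29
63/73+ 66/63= 2929/1533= 1.91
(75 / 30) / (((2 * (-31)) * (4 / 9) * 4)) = -45 / 1984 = -0.02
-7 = -7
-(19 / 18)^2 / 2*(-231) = 27797 / 216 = 128.69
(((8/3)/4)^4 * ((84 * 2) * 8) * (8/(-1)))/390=-28672/5265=-5.45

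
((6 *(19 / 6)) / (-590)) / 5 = -19 / 2950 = -0.01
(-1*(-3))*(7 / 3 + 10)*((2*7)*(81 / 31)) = 41958 / 31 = 1353.48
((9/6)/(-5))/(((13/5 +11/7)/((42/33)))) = -147/1606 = -0.09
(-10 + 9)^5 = -1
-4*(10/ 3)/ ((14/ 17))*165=-18700/ 7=-2671.43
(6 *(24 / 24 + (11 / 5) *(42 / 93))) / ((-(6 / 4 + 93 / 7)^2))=-0.05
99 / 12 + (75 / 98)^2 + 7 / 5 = 245759 / 24010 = 10.24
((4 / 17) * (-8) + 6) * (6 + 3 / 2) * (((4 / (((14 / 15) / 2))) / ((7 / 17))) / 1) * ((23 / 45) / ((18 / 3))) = 1150 / 21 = 54.76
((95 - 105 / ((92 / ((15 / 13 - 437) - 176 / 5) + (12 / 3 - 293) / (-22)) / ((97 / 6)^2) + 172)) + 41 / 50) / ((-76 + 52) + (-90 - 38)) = -7209666423651 / 11510058058600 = -0.63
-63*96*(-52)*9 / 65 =217728 / 5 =43545.60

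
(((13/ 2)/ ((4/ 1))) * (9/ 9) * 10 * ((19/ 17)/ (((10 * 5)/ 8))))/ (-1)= -247/ 85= -2.91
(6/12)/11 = 0.05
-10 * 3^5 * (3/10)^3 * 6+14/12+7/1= -28912/75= -385.49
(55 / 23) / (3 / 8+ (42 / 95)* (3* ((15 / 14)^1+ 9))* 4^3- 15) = 41800 / 14688099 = 0.00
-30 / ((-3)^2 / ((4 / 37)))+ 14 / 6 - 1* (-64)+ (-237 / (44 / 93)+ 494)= 96119 / 1628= 59.04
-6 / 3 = -2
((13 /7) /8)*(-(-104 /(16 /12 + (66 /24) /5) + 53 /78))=480731 /37968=12.66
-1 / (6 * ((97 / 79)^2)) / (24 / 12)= -6241 / 112908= -0.06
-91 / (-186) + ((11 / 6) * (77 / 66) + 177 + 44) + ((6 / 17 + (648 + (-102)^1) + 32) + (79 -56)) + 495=25042681 / 18972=1319.98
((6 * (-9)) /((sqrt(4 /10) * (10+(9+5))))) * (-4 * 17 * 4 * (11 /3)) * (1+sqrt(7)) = 1122 * sqrt(10)+1122 * sqrt(70) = 12935.40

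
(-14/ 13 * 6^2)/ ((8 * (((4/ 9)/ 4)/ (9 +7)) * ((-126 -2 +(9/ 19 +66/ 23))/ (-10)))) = -7928928/ 141635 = -55.98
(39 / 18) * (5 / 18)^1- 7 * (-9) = 6869 / 108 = 63.60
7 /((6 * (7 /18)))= 3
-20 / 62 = -10 / 31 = -0.32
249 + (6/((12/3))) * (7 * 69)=1947/2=973.50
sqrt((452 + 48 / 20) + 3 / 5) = sqrt(455) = 21.33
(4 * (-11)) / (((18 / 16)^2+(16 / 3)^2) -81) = 25344 / 29543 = 0.86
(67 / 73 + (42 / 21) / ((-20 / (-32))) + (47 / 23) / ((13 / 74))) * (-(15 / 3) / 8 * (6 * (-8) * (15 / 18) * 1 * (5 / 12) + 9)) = 1718867 / 22776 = 75.47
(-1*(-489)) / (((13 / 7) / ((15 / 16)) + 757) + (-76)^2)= 51345 / 686173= 0.07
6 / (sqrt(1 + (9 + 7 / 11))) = 2*sqrt(143) / 13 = 1.84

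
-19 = -19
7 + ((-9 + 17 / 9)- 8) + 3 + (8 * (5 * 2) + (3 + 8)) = 85.89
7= 7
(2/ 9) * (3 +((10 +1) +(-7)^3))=-658/ 9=-73.11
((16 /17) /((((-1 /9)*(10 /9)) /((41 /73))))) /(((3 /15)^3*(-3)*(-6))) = -36900 /1241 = -29.73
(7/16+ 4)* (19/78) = 1349/1248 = 1.08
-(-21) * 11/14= 33/2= 16.50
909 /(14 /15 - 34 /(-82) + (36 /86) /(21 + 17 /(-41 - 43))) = 41995268235 /63205189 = 664.43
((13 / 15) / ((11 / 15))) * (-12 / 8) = -39 / 22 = -1.77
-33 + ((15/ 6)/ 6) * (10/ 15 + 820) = 5561/ 18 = 308.94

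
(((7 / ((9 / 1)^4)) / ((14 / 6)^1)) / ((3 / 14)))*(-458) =-6412 / 6561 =-0.98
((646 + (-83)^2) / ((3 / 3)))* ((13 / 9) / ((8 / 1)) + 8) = 4438115 / 72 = 61640.49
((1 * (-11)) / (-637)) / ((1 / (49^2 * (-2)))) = -1078 / 13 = -82.92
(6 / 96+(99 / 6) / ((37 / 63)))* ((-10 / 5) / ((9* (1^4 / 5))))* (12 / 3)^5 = -10668160 / 333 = -32036.52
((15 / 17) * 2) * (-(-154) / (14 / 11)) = 3630 / 17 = 213.53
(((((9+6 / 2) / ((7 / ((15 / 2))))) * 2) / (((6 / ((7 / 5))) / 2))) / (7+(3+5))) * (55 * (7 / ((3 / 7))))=718.67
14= 14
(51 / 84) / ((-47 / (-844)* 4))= 3587 / 1316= 2.73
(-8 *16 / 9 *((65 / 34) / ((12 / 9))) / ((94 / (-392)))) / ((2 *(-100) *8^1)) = -0.05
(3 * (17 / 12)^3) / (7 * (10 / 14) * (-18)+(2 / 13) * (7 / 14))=-63869 / 673344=-0.09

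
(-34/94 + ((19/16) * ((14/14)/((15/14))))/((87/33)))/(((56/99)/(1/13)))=316833/39690560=0.01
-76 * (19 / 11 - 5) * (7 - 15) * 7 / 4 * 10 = -34821.82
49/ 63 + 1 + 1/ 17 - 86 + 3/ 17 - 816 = -137698/ 153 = -899.99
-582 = -582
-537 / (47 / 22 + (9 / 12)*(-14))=5907 / 92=64.21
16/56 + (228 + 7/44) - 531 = -93187/308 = -302.56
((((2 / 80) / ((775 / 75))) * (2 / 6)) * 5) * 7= 0.03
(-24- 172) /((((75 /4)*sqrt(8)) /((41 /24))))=-2009*sqrt(2) /450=-6.31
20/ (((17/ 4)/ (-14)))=-1120/ 17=-65.88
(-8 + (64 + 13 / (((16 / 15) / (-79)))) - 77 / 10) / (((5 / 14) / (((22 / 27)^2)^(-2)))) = -24742298637 / 4259200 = -5809.14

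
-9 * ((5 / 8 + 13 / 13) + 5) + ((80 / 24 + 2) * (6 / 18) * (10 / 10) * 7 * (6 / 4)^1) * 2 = -535 / 24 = -22.29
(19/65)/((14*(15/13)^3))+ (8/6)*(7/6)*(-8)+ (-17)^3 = -1163633039/236250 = -4925.43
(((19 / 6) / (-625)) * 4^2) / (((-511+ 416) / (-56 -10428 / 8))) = -10876 / 9375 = -1.16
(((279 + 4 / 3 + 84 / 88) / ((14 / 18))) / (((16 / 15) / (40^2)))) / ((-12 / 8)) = -27847500 / 77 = -361655.84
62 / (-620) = -1 / 10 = -0.10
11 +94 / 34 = 234 / 17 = 13.76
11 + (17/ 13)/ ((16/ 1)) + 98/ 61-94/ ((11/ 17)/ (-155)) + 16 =3146694687/ 139568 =22545.96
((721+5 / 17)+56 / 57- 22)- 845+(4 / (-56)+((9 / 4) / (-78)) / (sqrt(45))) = -1964287 / 13566- sqrt(5) / 520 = -144.80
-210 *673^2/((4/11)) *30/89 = -7846994925/89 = -88168482.30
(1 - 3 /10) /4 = 7 /40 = 0.18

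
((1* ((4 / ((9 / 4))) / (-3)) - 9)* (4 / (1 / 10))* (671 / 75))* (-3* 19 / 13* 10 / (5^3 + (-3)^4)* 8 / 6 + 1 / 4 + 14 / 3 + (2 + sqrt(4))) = -48213587114 / 1626885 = -29635.52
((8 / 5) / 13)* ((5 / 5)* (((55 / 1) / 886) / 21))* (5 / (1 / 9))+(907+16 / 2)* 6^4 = 47804768580 / 40313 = 1185840.02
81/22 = 3.68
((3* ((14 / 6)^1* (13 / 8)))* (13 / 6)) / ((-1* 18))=-1183 / 864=-1.37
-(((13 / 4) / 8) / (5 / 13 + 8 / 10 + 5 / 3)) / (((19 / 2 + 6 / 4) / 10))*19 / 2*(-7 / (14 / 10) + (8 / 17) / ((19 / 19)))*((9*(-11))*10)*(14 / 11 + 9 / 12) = -6751528875 / 604928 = -11160.88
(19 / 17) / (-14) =-19 / 238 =-0.08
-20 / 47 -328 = -15436 / 47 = -328.43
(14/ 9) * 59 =826/ 9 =91.78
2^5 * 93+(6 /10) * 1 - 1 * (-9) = 14928 /5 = 2985.60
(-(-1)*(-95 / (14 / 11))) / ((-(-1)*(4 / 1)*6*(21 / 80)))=-5225 / 441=-11.85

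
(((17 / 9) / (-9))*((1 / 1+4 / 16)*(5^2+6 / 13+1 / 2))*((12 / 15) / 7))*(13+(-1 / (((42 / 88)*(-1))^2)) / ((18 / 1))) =-21517325 / 2167074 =-9.93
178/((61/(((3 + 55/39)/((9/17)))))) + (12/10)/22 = 28690193/1177605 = 24.36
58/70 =29/35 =0.83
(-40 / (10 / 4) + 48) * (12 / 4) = 96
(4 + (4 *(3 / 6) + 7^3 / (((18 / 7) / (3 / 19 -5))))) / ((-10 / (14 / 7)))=127.98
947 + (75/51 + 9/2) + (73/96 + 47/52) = 20253533/21216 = 954.63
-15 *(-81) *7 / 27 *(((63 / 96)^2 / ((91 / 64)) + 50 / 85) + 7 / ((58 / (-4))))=13190625 / 102544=128.63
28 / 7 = 4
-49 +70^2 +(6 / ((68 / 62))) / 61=5030580 / 1037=4851.09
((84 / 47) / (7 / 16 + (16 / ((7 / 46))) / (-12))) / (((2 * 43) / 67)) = -945504 / 5652737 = -0.17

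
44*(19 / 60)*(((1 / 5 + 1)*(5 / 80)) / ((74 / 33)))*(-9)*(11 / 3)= -227601 / 14800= -15.38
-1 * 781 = -781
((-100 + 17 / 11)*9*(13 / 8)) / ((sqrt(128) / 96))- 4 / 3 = -380133*sqrt(2) / 44- 4 / 3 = -12219.27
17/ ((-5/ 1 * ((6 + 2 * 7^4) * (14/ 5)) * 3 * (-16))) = 17/ 3230976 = 0.00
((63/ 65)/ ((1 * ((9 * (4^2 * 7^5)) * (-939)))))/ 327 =-1/ 766723623120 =-0.00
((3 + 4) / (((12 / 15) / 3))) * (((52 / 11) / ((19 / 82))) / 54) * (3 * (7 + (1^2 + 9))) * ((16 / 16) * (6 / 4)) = 317135 / 418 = 758.70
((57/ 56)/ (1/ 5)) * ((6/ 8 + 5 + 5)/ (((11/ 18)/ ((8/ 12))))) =36765/ 616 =59.68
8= 8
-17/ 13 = -1.31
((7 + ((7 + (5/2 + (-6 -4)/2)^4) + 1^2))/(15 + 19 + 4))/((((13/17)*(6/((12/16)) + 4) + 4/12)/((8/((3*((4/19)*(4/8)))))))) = 2941/776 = 3.79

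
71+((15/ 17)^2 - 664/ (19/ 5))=-565344/ 5491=-102.96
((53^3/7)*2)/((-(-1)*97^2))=297754/65863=4.52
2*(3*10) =60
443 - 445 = -2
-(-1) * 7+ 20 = 27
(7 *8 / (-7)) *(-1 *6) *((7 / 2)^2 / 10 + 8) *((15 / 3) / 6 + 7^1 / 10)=16974 / 25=678.96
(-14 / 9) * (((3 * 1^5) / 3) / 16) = -7 / 72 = -0.10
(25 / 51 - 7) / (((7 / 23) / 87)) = -221444 / 119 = -1860.87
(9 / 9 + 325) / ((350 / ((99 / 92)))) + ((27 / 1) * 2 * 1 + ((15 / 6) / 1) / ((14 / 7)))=452831 / 8050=56.25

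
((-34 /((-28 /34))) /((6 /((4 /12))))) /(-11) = -289 /1386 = -0.21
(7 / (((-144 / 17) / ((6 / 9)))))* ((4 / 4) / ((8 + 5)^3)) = -119 / 474552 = -0.00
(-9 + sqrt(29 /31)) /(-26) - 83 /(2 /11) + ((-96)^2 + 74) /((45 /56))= 11104.70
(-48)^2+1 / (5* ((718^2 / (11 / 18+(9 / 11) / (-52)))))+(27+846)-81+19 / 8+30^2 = 10611357592591 / 2653917552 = 3998.38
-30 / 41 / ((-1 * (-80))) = -3 / 328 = -0.01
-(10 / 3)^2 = -100 / 9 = -11.11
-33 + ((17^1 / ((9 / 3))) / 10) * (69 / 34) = -637 / 20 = -31.85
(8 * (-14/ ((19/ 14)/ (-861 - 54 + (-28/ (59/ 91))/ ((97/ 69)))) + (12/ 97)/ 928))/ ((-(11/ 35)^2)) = -301485608562075/ 381558133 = -790143.32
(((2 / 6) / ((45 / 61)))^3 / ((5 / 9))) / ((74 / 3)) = 0.01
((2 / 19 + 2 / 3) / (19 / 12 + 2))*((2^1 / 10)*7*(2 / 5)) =2464 / 20425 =0.12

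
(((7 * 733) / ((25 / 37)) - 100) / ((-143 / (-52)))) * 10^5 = 2997552000 / 11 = 272504727.27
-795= -795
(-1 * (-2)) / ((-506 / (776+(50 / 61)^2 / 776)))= -560174849 / 182634122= -3.07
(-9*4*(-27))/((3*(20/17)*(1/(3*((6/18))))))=1377/5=275.40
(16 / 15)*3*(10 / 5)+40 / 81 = 2792 / 405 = 6.89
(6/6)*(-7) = -7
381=381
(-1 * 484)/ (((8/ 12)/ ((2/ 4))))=-363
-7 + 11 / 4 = -17 / 4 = -4.25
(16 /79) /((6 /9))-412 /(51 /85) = -162668 /237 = -686.36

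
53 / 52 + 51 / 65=469 / 260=1.80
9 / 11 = 0.82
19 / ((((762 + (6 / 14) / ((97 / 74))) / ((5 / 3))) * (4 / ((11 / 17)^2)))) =1561021 / 359021232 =0.00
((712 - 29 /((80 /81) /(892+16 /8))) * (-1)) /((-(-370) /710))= 72528133 /1480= 49005.50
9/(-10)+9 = 81/10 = 8.10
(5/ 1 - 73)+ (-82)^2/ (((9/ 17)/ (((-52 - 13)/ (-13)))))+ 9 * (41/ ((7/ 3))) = 4006459/ 63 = 63594.59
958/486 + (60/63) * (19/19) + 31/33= 3.86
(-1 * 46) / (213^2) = -46 / 45369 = -0.00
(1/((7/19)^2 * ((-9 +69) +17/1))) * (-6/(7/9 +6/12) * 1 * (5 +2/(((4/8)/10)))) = -1754460/86779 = -20.22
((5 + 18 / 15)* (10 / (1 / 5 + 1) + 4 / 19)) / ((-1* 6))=-15097 / 1710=-8.83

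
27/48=9/16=0.56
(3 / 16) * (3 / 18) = 0.03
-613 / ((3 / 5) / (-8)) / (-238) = -12260 / 357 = -34.34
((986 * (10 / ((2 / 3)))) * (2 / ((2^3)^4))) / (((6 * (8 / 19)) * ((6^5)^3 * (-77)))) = -46835 / 593170330621575168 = -0.00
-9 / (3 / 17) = -51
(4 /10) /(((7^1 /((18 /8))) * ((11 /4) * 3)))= 6 /385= 0.02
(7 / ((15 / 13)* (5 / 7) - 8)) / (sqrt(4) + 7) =-637 / 5877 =-0.11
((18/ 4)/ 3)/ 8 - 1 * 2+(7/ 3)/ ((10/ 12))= 79/ 80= 0.99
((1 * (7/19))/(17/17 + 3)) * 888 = 1554/19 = 81.79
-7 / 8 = -0.88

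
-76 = -76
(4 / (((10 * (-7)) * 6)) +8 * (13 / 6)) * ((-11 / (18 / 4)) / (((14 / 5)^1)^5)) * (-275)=3439046875 / 50824368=67.67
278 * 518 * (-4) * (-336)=193541376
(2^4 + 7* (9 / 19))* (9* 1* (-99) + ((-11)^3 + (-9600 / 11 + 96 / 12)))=-12461118 / 209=-59622.57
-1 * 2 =-2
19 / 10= 1.90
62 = 62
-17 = -17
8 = 8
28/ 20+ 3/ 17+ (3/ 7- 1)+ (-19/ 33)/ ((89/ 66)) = 30612/ 52955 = 0.58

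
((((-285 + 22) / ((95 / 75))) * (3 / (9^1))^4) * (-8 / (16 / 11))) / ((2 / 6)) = 14465 / 342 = 42.30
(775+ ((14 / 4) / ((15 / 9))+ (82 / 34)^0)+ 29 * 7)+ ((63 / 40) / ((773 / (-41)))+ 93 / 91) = 982.04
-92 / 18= -46 / 9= -5.11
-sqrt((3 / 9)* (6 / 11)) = -sqrt(22) / 11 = -0.43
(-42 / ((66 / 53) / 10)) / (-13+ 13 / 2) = 7420 / 143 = 51.89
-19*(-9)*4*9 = 6156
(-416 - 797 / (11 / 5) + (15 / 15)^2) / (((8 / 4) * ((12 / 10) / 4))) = -14250 / 11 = -1295.45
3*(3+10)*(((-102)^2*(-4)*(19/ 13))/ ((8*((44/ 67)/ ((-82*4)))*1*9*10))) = 1645502.95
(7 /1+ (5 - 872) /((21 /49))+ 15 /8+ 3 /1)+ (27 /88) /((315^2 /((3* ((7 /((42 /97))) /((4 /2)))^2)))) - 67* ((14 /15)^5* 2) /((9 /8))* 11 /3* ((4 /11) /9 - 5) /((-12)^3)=-691601098032250369 /343736038800000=-2012.01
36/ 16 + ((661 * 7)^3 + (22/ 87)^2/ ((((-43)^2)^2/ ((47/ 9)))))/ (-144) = -23070304890734541834587/ 33536468580624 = -687916941.38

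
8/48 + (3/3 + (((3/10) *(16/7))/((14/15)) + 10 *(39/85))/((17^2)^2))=487037555/417437958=1.17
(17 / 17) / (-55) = -1 / 55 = -0.02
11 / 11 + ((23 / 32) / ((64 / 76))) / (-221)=1.00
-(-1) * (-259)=-259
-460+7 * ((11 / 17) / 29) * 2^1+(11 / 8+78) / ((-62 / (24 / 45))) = -42215047 / 91698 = -460.37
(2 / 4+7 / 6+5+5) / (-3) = -35 / 9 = -3.89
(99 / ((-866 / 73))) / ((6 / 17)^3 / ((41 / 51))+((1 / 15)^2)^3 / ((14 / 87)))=-2275957215984375 / 14914942037893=-152.60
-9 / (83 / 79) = -711 / 83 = -8.57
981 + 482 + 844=2307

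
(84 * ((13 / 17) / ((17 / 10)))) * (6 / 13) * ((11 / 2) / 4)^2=38115 / 1156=32.97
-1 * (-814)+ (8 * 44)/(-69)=808.90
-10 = -10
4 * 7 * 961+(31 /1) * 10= 27218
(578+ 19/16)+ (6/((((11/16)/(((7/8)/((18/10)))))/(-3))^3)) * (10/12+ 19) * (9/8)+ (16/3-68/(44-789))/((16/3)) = -33201586273/47596560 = -697.56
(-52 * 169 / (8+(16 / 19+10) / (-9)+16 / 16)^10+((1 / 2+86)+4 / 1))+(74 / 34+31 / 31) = 56417116007268868614274359815723873 / 602254995736803615102636435917266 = 93.68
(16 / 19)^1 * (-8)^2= 1024 / 19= 53.89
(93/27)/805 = 31/7245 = 0.00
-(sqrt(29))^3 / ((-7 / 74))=2146*sqrt(29) / 7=1650.94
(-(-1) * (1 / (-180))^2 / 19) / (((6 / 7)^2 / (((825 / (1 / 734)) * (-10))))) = -989065 / 73872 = -13.39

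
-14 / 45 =-0.31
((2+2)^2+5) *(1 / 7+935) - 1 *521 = 19117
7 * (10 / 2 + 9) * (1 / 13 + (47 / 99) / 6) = 59045 / 3861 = 15.29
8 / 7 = 1.14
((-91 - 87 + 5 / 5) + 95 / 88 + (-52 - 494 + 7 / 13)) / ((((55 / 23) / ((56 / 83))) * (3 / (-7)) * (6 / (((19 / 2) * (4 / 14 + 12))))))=36184118719 / 3916770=9238.25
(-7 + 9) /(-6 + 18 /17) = -17 /42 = -0.40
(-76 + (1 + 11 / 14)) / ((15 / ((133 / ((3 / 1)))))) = -19741 / 90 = -219.34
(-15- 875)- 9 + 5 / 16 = -14379 / 16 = -898.69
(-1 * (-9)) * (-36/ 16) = -81/ 4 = -20.25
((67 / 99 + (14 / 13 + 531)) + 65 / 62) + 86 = 49456487 / 79794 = 619.80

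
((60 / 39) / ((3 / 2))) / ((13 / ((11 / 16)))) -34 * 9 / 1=-310229 / 1014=-305.95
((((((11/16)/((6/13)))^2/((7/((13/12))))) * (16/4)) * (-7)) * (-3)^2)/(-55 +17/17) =1.60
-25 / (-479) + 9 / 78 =2087 / 12454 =0.17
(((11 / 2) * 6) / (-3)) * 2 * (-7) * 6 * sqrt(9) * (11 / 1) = 30492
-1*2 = -2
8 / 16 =1 / 2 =0.50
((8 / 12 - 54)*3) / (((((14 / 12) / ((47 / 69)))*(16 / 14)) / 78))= -146640 / 23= -6375.65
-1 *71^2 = -5041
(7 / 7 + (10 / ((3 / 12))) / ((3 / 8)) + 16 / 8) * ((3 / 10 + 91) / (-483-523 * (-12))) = 300377 / 173790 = 1.73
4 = 4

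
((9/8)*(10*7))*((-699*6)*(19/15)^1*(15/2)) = -12550545/4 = -3137636.25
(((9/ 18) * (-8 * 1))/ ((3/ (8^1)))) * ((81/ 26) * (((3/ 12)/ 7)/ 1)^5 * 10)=-0.00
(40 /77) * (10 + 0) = 400 /77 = 5.19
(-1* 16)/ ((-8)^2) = -1/ 4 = -0.25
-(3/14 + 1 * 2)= -31/14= -2.21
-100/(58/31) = -1550/29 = -53.45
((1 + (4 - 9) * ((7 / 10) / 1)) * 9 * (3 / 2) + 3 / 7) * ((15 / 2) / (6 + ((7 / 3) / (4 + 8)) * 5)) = -125955 / 3514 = -35.84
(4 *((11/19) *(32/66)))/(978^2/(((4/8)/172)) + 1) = 64/18754738329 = 0.00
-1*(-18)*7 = 126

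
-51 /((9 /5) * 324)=-85 /972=-0.09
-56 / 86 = -28 / 43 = -0.65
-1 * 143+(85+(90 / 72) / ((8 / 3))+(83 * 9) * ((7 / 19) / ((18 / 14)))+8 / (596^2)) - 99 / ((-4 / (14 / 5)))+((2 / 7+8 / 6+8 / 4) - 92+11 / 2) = 142.94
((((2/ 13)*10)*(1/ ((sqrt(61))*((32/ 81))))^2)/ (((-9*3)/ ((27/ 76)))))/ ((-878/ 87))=2854035/ 13546317824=0.00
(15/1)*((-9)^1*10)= -1350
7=7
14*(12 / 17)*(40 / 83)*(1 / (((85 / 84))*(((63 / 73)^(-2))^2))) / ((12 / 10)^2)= 1235032142400 / 681188606867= 1.81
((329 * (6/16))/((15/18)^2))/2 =88.83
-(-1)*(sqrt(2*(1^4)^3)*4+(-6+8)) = 2+4*sqrt(2) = 7.66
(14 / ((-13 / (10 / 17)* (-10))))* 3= 42 / 221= 0.19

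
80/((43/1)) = 80/43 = 1.86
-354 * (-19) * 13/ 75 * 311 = 362576.24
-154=-154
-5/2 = -2.50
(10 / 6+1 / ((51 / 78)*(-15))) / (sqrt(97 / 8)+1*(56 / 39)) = -2323776 / 10408165+404586*sqrt(194) / 10408165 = 0.32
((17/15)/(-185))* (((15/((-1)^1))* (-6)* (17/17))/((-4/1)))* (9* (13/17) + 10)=861/370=2.33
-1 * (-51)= 51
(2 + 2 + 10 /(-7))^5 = 1889568 /16807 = 112.43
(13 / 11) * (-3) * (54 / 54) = -39 / 11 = -3.55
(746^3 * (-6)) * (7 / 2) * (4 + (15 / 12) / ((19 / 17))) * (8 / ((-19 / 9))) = 61046094351312 / 361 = 169102754435.77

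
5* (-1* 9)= -45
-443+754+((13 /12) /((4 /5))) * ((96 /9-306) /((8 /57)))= -487393 /192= -2538.51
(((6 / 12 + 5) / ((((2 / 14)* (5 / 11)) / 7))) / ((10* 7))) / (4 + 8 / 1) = 847 / 1200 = 0.71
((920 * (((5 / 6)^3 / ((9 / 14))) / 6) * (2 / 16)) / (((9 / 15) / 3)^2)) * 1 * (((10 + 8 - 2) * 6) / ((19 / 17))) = 171062500 / 4617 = 37050.57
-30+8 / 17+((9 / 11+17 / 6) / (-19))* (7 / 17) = -631195 / 21318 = -29.61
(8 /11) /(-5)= -8 /55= -0.15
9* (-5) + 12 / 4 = -42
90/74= 45/37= 1.22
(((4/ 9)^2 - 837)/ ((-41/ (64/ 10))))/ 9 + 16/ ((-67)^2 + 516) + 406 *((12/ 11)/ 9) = 9533499176/ 149594445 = 63.73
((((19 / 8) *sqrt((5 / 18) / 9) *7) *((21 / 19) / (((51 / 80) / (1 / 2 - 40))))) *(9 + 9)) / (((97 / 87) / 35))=-58935975 *sqrt(10) / 1649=-113021.17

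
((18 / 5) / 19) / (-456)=-3 / 7220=-0.00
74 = 74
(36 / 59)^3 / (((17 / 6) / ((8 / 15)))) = 746496 / 17457215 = 0.04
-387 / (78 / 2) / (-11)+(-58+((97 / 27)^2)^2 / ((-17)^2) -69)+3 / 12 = -11005281782533 / 87851448828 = -125.27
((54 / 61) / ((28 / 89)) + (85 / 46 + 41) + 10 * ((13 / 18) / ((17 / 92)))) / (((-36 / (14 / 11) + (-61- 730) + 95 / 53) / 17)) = -1.76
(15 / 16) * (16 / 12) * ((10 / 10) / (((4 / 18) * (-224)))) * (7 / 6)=-15 / 512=-0.03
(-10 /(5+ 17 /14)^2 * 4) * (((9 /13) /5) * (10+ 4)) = -21952 /10933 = -2.01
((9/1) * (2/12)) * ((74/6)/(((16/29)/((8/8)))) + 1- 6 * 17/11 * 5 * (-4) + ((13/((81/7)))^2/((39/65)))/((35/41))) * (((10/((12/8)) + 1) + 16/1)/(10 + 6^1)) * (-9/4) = -51964427069/49268736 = -1054.71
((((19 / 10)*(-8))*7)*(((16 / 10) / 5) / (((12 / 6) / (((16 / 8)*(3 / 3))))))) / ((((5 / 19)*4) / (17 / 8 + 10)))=-245119 / 625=-392.19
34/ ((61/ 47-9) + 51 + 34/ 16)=12784/ 17079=0.75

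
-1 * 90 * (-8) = 720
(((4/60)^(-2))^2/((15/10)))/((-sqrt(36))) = -5625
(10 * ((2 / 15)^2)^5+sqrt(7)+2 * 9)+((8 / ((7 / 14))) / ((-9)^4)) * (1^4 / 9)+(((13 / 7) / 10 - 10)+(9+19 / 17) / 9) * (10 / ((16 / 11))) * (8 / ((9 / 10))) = -7041400161865663 / 13724279296875+sqrt(7) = -510.42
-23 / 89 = -0.26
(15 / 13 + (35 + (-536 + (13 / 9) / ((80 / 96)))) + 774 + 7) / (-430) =-55163 / 83850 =-0.66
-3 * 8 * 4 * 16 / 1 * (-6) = 9216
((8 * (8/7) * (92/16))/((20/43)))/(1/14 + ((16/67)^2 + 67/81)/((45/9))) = 2876874408/6319031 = 455.27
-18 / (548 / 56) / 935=-252 / 128095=-0.00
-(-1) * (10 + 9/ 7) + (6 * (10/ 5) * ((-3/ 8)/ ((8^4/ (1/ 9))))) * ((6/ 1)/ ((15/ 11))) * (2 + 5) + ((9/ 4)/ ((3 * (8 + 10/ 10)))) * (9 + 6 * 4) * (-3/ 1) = 434661/ 143360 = 3.03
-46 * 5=-230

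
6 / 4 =3 / 2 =1.50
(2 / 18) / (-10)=-1 / 90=-0.01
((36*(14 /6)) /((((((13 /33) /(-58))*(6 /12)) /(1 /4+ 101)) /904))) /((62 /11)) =-161874100080 /403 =-401672704.91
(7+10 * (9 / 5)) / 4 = 25 / 4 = 6.25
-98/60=-49/30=-1.63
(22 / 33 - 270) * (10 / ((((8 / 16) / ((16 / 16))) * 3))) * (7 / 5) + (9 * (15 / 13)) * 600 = 434888 / 117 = 3716.99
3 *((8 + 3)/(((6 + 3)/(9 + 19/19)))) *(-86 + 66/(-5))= -10912/3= -3637.33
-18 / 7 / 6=-3 / 7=-0.43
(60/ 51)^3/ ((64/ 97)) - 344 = -1677947/ 4913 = -341.53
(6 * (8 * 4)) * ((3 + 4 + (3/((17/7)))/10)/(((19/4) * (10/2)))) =465024/8075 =57.59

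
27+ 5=32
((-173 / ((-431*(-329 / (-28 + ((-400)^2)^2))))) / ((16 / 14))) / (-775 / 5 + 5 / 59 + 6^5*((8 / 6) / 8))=-65324799928551 / 2727564536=-23949.86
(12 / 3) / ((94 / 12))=24 / 47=0.51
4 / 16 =0.25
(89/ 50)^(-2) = 2500/ 7921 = 0.32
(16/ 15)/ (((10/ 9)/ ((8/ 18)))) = 32/ 75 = 0.43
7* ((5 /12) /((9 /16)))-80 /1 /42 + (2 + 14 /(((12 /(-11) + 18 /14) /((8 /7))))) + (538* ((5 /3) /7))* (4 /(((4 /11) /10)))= 13398106 /945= 14177.89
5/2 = 2.50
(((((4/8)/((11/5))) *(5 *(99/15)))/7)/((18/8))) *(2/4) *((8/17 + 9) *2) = 230/51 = 4.51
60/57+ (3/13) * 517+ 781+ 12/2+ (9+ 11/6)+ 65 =1457093/1482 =983.19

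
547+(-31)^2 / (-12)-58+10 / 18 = 409.47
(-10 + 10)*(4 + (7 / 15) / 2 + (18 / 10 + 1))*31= 0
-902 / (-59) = 902 / 59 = 15.29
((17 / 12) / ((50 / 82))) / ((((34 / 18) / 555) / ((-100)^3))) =-682650000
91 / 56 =13 / 8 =1.62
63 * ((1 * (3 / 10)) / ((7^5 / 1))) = 27 / 24010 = 0.00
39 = 39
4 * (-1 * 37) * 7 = -1036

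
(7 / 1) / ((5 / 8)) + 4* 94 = 387.20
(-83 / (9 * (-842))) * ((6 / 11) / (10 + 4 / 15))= 415 / 713174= 0.00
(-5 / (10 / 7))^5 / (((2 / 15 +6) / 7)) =-1764735 / 2944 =-599.43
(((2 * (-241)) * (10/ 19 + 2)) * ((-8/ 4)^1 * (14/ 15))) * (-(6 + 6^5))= -1680413952/ 95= -17688567.92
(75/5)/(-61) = -15/61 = -0.25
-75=-75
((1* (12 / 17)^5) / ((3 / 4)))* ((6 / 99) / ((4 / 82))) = 4534272 / 15618427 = 0.29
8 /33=0.24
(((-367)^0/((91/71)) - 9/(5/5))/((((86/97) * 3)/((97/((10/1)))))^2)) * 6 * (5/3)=-16554975547/15143310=-1093.22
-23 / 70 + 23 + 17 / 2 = 1091 / 35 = 31.17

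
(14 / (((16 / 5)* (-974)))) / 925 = -7 / 1441520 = -0.00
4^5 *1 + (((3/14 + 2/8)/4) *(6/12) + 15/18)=688727/672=1024.89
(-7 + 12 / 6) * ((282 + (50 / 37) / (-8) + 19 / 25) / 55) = -1045587 / 40700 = -25.69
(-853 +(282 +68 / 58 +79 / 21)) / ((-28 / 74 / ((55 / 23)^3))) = 1061069706125 / 51867921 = 20457.15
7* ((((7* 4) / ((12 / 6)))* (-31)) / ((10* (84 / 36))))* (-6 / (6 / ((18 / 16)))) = 5859 / 40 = 146.48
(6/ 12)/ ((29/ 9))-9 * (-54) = 28197/ 58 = 486.16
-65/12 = -5.42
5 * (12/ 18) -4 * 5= -50/ 3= -16.67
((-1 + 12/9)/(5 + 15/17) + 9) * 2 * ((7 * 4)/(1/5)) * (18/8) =57057/10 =5705.70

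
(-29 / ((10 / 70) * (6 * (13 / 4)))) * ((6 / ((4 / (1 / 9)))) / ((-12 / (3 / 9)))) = 0.05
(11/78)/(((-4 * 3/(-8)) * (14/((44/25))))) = 242/20475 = 0.01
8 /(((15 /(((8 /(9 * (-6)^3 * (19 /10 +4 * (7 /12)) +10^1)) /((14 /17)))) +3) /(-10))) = 2720 /431427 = 0.01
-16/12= -4/3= -1.33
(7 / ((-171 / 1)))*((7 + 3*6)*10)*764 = -1337000 / 171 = -7818.71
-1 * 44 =-44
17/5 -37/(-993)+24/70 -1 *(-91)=3294083/34755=94.78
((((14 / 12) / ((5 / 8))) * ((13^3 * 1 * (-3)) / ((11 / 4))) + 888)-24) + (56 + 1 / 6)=-1172729 / 330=-3553.72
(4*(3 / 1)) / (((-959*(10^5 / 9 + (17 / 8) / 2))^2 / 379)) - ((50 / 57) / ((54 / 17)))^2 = -425341829134826876228737 / 5577472968931782349599609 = -0.08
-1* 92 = -92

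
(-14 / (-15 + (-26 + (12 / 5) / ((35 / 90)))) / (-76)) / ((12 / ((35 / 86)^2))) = -300125 / 4111170144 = -0.00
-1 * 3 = -3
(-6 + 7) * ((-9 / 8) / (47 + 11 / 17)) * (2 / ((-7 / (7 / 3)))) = 0.02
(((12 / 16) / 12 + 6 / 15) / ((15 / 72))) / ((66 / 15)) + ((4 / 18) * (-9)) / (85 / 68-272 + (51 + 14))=93113 / 181060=0.51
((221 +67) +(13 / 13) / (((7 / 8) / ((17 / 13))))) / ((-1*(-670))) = 13172 / 30485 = 0.43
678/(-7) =-678/7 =-96.86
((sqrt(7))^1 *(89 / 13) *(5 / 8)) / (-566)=-445 *sqrt(7) / 58864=-0.02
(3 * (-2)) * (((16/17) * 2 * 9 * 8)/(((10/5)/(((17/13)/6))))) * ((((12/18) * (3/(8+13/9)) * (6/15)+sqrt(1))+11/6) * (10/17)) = -152.11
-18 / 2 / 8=-9 / 8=-1.12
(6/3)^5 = 32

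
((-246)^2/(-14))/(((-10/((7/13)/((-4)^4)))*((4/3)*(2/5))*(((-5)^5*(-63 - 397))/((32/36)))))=5043/4784000000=0.00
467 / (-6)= -467 / 6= -77.83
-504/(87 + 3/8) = -1344/233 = -5.77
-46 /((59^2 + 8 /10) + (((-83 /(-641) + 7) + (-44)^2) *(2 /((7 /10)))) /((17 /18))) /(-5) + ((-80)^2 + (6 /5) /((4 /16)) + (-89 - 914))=96420092456369 /17849619555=5401.80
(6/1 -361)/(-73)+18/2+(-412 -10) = -408.14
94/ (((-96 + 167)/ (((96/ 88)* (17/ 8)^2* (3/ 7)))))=122247/ 43736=2.80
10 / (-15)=-0.67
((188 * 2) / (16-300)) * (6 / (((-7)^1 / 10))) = 5640 / 497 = 11.35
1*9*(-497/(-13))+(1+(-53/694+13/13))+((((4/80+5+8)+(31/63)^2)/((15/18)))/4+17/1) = 366.99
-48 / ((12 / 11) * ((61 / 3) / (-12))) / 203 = 0.13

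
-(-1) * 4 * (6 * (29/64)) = 87/8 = 10.88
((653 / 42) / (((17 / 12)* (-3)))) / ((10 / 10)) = -1306 / 357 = -3.66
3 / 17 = 0.18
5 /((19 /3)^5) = 1215 /2476099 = 0.00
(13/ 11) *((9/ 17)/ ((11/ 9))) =1053/ 2057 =0.51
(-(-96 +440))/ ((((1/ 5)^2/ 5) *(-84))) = 10750/ 21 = 511.90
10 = 10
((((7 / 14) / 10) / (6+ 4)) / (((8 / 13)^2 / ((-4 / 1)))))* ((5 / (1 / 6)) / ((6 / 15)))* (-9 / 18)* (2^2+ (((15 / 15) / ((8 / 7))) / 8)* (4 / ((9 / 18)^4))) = 5577 / 256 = 21.79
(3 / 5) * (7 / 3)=7 / 5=1.40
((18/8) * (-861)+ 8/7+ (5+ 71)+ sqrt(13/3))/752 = -52083/21056+ sqrt(39)/2256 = -2.47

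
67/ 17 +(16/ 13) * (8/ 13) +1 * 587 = 1699950/ 2873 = 591.70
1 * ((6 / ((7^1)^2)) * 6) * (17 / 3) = 204 / 49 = 4.16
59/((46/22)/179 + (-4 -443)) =-0.13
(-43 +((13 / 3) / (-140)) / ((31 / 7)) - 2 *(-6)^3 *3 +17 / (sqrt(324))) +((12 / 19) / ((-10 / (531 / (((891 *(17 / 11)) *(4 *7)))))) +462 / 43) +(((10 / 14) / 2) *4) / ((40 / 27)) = 24522069157 / 19375155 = 1265.65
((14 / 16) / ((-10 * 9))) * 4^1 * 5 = -7 / 36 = -0.19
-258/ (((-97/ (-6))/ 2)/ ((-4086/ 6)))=2108376/ 97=21735.84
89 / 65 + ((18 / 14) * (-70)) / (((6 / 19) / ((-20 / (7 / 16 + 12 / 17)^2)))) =27419680169 / 6286865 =4361.42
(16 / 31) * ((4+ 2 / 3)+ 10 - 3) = 560 / 93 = 6.02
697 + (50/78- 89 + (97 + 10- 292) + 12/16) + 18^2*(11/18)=97093/156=622.39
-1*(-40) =40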